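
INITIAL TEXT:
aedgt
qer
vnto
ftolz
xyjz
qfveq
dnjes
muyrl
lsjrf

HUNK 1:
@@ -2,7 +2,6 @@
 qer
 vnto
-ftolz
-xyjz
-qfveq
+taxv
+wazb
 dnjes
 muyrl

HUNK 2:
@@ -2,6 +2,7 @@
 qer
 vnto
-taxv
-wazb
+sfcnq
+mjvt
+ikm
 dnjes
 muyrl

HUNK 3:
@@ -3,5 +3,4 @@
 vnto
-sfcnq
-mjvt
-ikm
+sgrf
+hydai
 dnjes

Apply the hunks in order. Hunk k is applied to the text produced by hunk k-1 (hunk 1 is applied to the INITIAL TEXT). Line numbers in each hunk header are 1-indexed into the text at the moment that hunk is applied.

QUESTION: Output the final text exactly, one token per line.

Hunk 1: at line 2 remove [ftolz,xyjz,qfveq] add [taxv,wazb] -> 8 lines: aedgt qer vnto taxv wazb dnjes muyrl lsjrf
Hunk 2: at line 2 remove [taxv,wazb] add [sfcnq,mjvt,ikm] -> 9 lines: aedgt qer vnto sfcnq mjvt ikm dnjes muyrl lsjrf
Hunk 3: at line 3 remove [sfcnq,mjvt,ikm] add [sgrf,hydai] -> 8 lines: aedgt qer vnto sgrf hydai dnjes muyrl lsjrf

Answer: aedgt
qer
vnto
sgrf
hydai
dnjes
muyrl
lsjrf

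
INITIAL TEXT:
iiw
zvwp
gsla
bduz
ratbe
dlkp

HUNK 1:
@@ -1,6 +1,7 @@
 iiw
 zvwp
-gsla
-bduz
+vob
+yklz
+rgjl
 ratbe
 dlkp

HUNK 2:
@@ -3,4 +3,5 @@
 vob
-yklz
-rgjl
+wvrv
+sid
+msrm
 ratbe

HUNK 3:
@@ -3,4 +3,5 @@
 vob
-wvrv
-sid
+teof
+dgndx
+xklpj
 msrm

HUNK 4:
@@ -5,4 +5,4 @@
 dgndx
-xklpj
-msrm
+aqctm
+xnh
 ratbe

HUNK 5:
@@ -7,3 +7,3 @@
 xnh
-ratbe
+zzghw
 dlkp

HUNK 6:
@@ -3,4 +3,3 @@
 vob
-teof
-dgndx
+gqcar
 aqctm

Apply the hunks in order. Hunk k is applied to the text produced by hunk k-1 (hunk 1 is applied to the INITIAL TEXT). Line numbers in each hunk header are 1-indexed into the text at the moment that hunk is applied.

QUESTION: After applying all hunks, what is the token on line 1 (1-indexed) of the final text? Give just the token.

Answer: iiw

Derivation:
Hunk 1: at line 1 remove [gsla,bduz] add [vob,yklz,rgjl] -> 7 lines: iiw zvwp vob yklz rgjl ratbe dlkp
Hunk 2: at line 3 remove [yklz,rgjl] add [wvrv,sid,msrm] -> 8 lines: iiw zvwp vob wvrv sid msrm ratbe dlkp
Hunk 3: at line 3 remove [wvrv,sid] add [teof,dgndx,xklpj] -> 9 lines: iiw zvwp vob teof dgndx xklpj msrm ratbe dlkp
Hunk 4: at line 5 remove [xklpj,msrm] add [aqctm,xnh] -> 9 lines: iiw zvwp vob teof dgndx aqctm xnh ratbe dlkp
Hunk 5: at line 7 remove [ratbe] add [zzghw] -> 9 lines: iiw zvwp vob teof dgndx aqctm xnh zzghw dlkp
Hunk 6: at line 3 remove [teof,dgndx] add [gqcar] -> 8 lines: iiw zvwp vob gqcar aqctm xnh zzghw dlkp
Final line 1: iiw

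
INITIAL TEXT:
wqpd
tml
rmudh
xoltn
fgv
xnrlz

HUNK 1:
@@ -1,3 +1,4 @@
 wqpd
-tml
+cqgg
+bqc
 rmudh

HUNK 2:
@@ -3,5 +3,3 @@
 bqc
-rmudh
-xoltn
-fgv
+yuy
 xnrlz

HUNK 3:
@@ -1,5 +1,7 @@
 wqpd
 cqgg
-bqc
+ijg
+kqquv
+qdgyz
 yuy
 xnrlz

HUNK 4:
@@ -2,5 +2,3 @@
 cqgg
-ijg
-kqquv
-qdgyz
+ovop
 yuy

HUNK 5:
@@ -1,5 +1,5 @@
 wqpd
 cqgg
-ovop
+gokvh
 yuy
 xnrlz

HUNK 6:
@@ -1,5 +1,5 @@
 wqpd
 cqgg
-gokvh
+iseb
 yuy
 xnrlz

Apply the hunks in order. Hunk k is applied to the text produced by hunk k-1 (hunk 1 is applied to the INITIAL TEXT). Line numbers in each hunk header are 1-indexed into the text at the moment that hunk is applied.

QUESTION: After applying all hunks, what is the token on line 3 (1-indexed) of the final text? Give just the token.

Answer: iseb

Derivation:
Hunk 1: at line 1 remove [tml] add [cqgg,bqc] -> 7 lines: wqpd cqgg bqc rmudh xoltn fgv xnrlz
Hunk 2: at line 3 remove [rmudh,xoltn,fgv] add [yuy] -> 5 lines: wqpd cqgg bqc yuy xnrlz
Hunk 3: at line 1 remove [bqc] add [ijg,kqquv,qdgyz] -> 7 lines: wqpd cqgg ijg kqquv qdgyz yuy xnrlz
Hunk 4: at line 2 remove [ijg,kqquv,qdgyz] add [ovop] -> 5 lines: wqpd cqgg ovop yuy xnrlz
Hunk 5: at line 1 remove [ovop] add [gokvh] -> 5 lines: wqpd cqgg gokvh yuy xnrlz
Hunk 6: at line 1 remove [gokvh] add [iseb] -> 5 lines: wqpd cqgg iseb yuy xnrlz
Final line 3: iseb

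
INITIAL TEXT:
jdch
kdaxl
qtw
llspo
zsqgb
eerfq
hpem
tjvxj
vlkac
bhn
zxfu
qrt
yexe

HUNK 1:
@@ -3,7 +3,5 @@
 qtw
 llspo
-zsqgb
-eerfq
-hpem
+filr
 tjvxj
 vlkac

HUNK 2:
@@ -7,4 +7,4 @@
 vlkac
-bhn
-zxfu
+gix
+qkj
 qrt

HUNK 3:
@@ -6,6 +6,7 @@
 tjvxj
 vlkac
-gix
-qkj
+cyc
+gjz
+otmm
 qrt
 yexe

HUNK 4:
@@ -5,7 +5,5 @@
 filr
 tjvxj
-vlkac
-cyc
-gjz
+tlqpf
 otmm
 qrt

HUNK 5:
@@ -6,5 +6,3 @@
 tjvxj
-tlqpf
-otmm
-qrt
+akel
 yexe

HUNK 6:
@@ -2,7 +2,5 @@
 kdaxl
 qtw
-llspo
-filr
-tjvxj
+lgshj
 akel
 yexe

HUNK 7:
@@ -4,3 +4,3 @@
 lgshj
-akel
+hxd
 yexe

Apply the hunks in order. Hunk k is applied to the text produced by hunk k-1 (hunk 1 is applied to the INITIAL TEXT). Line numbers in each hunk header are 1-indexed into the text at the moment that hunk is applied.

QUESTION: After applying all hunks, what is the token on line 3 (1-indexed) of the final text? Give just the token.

Answer: qtw

Derivation:
Hunk 1: at line 3 remove [zsqgb,eerfq,hpem] add [filr] -> 11 lines: jdch kdaxl qtw llspo filr tjvxj vlkac bhn zxfu qrt yexe
Hunk 2: at line 7 remove [bhn,zxfu] add [gix,qkj] -> 11 lines: jdch kdaxl qtw llspo filr tjvxj vlkac gix qkj qrt yexe
Hunk 3: at line 6 remove [gix,qkj] add [cyc,gjz,otmm] -> 12 lines: jdch kdaxl qtw llspo filr tjvxj vlkac cyc gjz otmm qrt yexe
Hunk 4: at line 5 remove [vlkac,cyc,gjz] add [tlqpf] -> 10 lines: jdch kdaxl qtw llspo filr tjvxj tlqpf otmm qrt yexe
Hunk 5: at line 6 remove [tlqpf,otmm,qrt] add [akel] -> 8 lines: jdch kdaxl qtw llspo filr tjvxj akel yexe
Hunk 6: at line 2 remove [llspo,filr,tjvxj] add [lgshj] -> 6 lines: jdch kdaxl qtw lgshj akel yexe
Hunk 7: at line 4 remove [akel] add [hxd] -> 6 lines: jdch kdaxl qtw lgshj hxd yexe
Final line 3: qtw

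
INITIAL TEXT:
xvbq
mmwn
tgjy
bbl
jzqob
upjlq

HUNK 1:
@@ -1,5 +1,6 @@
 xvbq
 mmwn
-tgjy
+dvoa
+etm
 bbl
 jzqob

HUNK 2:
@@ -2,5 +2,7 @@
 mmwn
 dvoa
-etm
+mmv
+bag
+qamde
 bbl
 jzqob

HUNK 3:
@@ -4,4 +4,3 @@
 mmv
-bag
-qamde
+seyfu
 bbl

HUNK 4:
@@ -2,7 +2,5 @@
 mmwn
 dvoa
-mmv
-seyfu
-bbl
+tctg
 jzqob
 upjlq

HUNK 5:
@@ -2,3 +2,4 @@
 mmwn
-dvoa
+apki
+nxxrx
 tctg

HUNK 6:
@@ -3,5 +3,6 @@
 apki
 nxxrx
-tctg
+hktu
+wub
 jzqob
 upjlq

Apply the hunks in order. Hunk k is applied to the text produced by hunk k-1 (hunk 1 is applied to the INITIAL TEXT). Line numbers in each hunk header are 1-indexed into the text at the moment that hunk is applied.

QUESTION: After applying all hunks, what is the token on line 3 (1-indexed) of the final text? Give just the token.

Hunk 1: at line 1 remove [tgjy] add [dvoa,etm] -> 7 lines: xvbq mmwn dvoa etm bbl jzqob upjlq
Hunk 2: at line 2 remove [etm] add [mmv,bag,qamde] -> 9 lines: xvbq mmwn dvoa mmv bag qamde bbl jzqob upjlq
Hunk 3: at line 4 remove [bag,qamde] add [seyfu] -> 8 lines: xvbq mmwn dvoa mmv seyfu bbl jzqob upjlq
Hunk 4: at line 2 remove [mmv,seyfu,bbl] add [tctg] -> 6 lines: xvbq mmwn dvoa tctg jzqob upjlq
Hunk 5: at line 2 remove [dvoa] add [apki,nxxrx] -> 7 lines: xvbq mmwn apki nxxrx tctg jzqob upjlq
Hunk 6: at line 3 remove [tctg] add [hktu,wub] -> 8 lines: xvbq mmwn apki nxxrx hktu wub jzqob upjlq
Final line 3: apki

Answer: apki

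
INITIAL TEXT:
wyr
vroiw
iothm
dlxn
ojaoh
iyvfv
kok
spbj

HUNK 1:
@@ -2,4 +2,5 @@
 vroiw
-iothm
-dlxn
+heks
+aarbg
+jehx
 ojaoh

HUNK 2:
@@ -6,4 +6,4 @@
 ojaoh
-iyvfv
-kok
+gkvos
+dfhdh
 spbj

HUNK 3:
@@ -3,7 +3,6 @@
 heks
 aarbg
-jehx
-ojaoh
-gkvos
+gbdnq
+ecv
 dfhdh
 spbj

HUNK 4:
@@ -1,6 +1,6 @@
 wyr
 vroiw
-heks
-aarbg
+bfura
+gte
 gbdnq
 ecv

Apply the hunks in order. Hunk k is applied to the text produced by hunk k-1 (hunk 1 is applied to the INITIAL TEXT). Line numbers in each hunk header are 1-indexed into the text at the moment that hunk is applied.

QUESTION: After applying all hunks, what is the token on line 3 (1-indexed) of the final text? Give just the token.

Hunk 1: at line 2 remove [iothm,dlxn] add [heks,aarbg,jehx] -> 9 lines: wyr vroiw heks aarbg jehx ojaoh iyvfv kok spbj
Hunk 2: at line 6 remove [iyvfv,kok] add [gkvos,dfhdh] -> 9 lines: wyr vroiw heks aarbg jehx ojaoh gkvos dfhdh spbj
Hunk 3: at line 3 remove [jehx,ojaoh,gkvos] add [gbdnq,ecv] -> 8 lines: wyr vroiw heks aarbg gbdnq ecv dfhdh spbj
Hunk 4: at line 1 remove [heks,aarbg] add [bfura,gte] -> 8 lines: wyr vroiw bfura gte gbdnq ecv dfhdh spbj
Final line 3: bfura

Answer: bfura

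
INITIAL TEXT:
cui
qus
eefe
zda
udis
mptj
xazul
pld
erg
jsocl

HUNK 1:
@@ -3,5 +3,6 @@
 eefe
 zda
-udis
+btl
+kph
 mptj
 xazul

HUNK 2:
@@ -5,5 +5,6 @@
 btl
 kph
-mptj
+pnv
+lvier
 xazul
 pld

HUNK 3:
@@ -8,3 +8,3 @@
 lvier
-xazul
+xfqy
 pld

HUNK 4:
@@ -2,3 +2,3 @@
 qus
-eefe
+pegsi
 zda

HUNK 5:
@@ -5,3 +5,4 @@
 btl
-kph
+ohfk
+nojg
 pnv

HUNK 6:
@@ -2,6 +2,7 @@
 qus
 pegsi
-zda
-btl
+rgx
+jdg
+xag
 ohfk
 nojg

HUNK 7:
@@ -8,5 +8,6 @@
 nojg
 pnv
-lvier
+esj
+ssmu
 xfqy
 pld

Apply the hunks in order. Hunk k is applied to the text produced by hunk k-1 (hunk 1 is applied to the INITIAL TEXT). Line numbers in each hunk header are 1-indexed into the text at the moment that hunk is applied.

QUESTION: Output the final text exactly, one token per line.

Answer: cui
qus
pegsi
rgx
jdg
xag
ohfk
nojg
pnv
esj
ssmu
xfqy
pld
erg
jsocl

Derivation:
Hunk 1: at line 3 remove [udis] add [btl,kph] -> 11 lines: cui qus eefe zda btl kph mptj xazul pld erg jsocl
Hunk 2: at line 5 remove [mptj] add [pnv,lvier] -> 12 lines: cui qus eefe zda btl kph pnv lvier xazul pld erg jsocl
Hunk 3: at line 8 remove [xazul] add [xfqy] -> 12 lines: cui qus eefe zda btl kph pnv lvier xfqy pld erg jsocl
Hunk 4: at line 2 remove [eefe] add [pegsi] -> 12 lines: cui qus pegsi zda btl kph pnv lvier xfqy pld erg jsocl
Hunk 5: at line 5 remove [kph] add [ohfk,nojg] -> 13 lines: cui qus pegsi zda btl ohfk nojg pnv lvier xfqy pld erg jsocl
Hunk 6: at line 2 remove [zda,btl] add [rgx,jdg,xag] -> 14 lines: cui qus pegsi rgx jdg xag ohfk nojg pnv lvier xfqy pld erg jsocl
Hunk 7: at line 8 remove [lvier] add [esj,ssmu] -> 15 lines: cui qus pegsi rgx jdg xag ohfk nojg pnv esj ssmu xfqy pld erg jsocl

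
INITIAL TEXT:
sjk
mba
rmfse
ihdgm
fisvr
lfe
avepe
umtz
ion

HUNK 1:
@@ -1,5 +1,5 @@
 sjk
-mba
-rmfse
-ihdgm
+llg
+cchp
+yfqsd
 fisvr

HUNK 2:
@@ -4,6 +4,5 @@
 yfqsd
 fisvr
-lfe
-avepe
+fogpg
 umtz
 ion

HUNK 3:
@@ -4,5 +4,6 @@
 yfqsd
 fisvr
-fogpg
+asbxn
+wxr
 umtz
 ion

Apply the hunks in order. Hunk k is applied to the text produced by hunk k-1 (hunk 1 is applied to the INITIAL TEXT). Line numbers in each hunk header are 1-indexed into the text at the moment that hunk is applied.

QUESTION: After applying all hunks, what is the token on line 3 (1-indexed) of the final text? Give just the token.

Answer: cchp

Derivation:
Hunk 1: at line 1 remove [mba,rmfse,ihdgm] add [llg,cchp,yfqsd] -> 9 lines: sjk llg cchp yfqsd fisvr lfe avepe umtz ion
Hunk 2: at line 4 remove [lfe,avepe] add [fogpg] -> 8 lines: sjk llg cchp yfqsd fisvr fogpg umtz ion
Hunk 3: at line 4 remove [fogpg] add [asbxn,wxr] -> 9 lines: sjk llg cchp yfqsd fisvr asbxn wxr umtz ion
Final line 3: cchp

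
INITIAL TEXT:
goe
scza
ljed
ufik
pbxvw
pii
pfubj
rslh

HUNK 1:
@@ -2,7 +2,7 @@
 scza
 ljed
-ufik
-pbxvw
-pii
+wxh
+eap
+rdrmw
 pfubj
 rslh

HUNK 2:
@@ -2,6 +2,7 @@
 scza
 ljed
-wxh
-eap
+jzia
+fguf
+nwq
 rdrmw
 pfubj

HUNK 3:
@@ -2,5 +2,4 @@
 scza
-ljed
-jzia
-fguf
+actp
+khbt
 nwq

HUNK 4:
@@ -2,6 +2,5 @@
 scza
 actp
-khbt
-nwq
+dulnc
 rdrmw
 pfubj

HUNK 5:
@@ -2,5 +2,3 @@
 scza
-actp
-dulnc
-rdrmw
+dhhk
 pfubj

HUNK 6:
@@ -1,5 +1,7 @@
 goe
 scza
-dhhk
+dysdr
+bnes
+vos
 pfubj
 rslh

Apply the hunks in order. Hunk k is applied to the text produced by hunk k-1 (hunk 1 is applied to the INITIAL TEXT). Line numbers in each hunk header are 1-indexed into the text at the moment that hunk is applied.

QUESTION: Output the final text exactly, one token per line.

Answer: goe
scza
dysdr
bnes
vos
pfubj
rslh

Derivation:
Hunk 1: at line 2 remove [ufik,pbxvw,pii] add [wxh,eap,rdrmw] -> 8 lines: goe scza ljed wxh eap rdrmw pfubj rslh
Hunk 2: at line 2 remove [wxh,eap] add [jzia,fguf,nwq] -> 9 lines: goe scza ljed jzia fguf nwq rdrmw pfubj rslh
Hunk 3: at line 2 remove [ljed,jzia,fguf] add [actp,khbt] -> 8 lines: goe scza actp khbt nwq rdrmw pfubj rslh
Hunk 4: at line 2 remove [khbt,nwq] add [dulnc] -> 7 lines: goe scza actp dulnc rdrmw pfubj rslh
Hunk 5: at line 2 remove [actp,dulnc,rdrmw] add [dhhk] -> 5 lines: goe scza dhhk pfubj rslh
Hunk 6: at line 1 remove [dhhk] add [dysdr,bnes,vos] -> 7 lines: goe scza dysdr bnes vos pfubj rslh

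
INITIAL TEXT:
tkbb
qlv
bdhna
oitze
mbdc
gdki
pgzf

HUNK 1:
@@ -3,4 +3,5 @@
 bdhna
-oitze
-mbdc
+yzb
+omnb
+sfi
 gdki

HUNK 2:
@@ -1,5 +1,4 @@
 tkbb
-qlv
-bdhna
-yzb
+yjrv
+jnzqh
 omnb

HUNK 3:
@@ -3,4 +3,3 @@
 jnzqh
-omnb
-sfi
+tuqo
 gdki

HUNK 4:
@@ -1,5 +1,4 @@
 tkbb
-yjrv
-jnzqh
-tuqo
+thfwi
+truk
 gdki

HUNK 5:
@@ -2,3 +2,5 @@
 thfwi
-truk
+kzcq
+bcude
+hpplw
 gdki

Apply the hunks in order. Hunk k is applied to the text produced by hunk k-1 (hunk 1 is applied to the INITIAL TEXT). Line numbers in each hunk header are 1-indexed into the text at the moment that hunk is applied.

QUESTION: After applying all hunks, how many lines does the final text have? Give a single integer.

Hunk 1: at line 3 remove [oitze,mbdc] add [yzb,omnb,sfi] -> 8 lines: tkbb qlv bdhna yzb omnb sfi gdki pgzf
Hunk 2: at line 1 remove [qlv,bdhna,yzb] add [yjrv,jnzqh] -> 7 lines: tkbb yjrv jnzqh omnb sfi gdki pgzf
Hunk 3: at line 3 remove [omnb,sfi] add [tuqo] -> 6 lines: tkbb yjrv jnzqh tuqo gdki pgzf
Hunk 4: at line 1 remove [yjrv,jnzqh,tuqo] add [thfwi,truk] -> 5 lines: tkbb thfwi truk gdki pgzf
Hunk 5: at line 2 remove [truk] add [kzcq,bcude,hpplw] -> 7 lines: tkbb thfwi kzcq bcude hpplw gdki pgzf
Final line count: 7

Answer: 7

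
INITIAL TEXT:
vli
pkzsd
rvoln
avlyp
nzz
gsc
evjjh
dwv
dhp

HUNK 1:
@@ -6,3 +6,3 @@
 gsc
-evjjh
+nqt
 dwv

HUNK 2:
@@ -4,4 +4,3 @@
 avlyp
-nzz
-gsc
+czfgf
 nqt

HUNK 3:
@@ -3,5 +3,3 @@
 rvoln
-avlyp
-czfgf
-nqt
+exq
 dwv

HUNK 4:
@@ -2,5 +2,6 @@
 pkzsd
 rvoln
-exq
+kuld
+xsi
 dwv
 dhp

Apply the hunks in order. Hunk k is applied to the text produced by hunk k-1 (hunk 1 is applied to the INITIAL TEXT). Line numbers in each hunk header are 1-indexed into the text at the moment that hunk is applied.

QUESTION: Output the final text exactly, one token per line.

Answer: vli
pkzsd
rvoln
kuld
xsi
dwv
dhp

Derivation:
Hunk 1: at line 6 remove [evjjh] add [nqt] -> 9 lines: vli pkzsd rvoln avlyp nzz gsc nqt dwv dhp
Hunk 2: at line 4 remove [nzz,gsc] add [czfgf] -> 8 lines: vli pkzsd rvoln avlyp czfgf nqt dwv dhp
Hunk 3: at line 3 remove [avlyp,czfgf,nqt] add [exq] -> 6 lines: vli pkzsd rvoln exq dwv dhp
Hunk 4: at line 2 remove [exq] add [kuld,xsi] -> 7 lines: vli pkzsd rvoln kuld xsi dwv dhp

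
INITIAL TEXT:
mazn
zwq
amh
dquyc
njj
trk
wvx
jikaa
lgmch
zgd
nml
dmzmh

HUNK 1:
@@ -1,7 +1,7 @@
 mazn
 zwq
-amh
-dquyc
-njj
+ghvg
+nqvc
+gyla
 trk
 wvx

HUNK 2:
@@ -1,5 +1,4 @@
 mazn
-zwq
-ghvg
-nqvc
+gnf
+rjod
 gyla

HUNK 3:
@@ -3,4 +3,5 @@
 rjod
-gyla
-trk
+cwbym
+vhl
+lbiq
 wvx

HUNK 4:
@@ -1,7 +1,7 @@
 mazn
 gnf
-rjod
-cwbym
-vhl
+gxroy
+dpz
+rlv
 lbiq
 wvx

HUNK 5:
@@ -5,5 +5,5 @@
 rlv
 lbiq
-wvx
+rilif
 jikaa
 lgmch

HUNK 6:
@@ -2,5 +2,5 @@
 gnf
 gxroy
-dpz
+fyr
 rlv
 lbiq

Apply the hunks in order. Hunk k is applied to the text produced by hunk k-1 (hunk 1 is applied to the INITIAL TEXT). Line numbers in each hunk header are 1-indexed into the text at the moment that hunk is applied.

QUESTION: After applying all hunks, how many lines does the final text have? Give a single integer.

Answer: 12

Derivation:
Hunk 1: at line 1 remove [amh,dquyc,njj] add [ghvg,nqvc,gyla] -> 12 lines: mazn zwq ghvg nqvc gyla trk wvx jikaa lgmch zgd nml dmzmh
Hunk 2: at line 1 remove [zwq,ghvg,nqvc] add [gnf,rjod] -> 11 lines: mazn gnf rjod gyla trk wvx jikaa lgmch zgd nml dmzmh
Hunk 3: at line 3 remove [gyla,trk] add [cwbym,vhl,lbiq] -> 12 lines: mazn gnf rjod cwbym vhl lbiq wvx jikaa lgmch zgd nml dmzmh
Hunk 4: at line 1 remove [rjod,cwbym,vhl] add [gxroy,dpz,rlv] -> 12 lines: mazn gnf gxroy dpz rlv lbiq wvx jikaa lgmch zgd nml dmzmh
Hunk 5: at line 5 remove [wvx] add [rilif] -> 12 lines: mazn gnf gxroy dpz rlv lbiq rilif jikaa lgmch zgd nml dmzmh
Hunk 6: at line 2 remove [dpz] add [fyr] -> 12 lines: mazn gnf gxroy fyr rlv lbiq rilif jikaa lgmch zgd nml dmzmh
Final line count: 12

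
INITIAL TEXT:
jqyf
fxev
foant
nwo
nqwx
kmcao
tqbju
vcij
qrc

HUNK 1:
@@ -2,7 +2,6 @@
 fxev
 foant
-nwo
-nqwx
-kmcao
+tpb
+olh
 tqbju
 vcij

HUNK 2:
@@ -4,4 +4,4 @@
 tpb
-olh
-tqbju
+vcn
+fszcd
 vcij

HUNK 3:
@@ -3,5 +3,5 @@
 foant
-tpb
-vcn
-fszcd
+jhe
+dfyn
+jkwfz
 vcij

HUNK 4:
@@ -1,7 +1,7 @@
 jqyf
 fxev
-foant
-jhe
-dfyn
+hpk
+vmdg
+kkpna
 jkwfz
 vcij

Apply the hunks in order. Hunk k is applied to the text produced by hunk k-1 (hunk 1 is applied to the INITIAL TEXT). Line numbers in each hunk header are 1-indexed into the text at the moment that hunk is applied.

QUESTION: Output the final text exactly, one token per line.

Hunk 1: at line 2 remove [nwo,nqwx,kmcao] add [tpb,olh] -> 8 lines: jqyf fxev foant tpb olh tqbju vcij qrc
Hunk 2: at line 4 remove [olh,tqbju] add [vcn,fszcd] -> 8 lines: jqyf fxev foant tpb vcn fszcd vcij qrc
Hunk 3: at line 3 remove [tpb,vcn,fszcd] add [jhe,dfyn,jkwfz] -> 8 lines: jqyf fxev foant jhe dfyn jkwfz vcij qrc
Hunk 4: at line 1 remove [foant,jhe,dfyn] add [hpk,vmdg,kkpna] -> 8 lines: jqyf fxev hpk vmdg kkpna jkwfz vcij qrc

Answer: jqyf
fxev
hpk
vmdg
kkpna
jkwfz
vcij
qrc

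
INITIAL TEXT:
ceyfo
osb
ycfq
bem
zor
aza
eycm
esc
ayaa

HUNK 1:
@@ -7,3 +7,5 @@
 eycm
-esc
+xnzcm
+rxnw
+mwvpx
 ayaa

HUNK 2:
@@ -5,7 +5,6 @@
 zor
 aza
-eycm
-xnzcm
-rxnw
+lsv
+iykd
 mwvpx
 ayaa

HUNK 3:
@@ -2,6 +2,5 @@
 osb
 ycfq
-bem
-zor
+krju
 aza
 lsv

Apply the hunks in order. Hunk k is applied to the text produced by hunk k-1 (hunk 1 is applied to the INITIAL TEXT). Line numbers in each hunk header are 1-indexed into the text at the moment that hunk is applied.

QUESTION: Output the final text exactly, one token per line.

Hunk 1: at line 7 remove [esc] add [xnzcm,rxnw,mwvpx] -> 11 lines: ceyfo osb ycfq bem zor aza eycm xnzcm rxnw mwvpx ayaa
Hunk 2: at line 5 remove [eycm,xnzcm,rxnw] add [lsv,iykd] -> 10 lines: ceyfo osb ycfq bem zor aza lsv iykd mwvpx ayaa
Hunk 3: at line 2 remove [bem,zor] add [krju] -> 9 lines: ceyfo osb ycfq krju aza lsv iykd mwvpx ayaa

Answer: ceyfo
osb
ycfq
krju
aza
lsv
iykd
mwvpx
ayaa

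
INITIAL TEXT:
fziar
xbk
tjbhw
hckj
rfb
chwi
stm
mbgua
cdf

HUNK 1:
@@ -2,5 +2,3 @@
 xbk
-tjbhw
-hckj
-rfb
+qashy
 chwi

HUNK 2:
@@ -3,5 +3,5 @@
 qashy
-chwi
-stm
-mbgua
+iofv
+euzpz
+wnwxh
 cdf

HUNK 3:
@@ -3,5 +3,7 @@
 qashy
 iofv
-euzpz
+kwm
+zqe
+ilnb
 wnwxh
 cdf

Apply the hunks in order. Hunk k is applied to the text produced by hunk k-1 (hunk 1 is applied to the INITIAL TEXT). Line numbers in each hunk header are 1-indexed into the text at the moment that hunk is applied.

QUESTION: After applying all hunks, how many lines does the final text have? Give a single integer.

Answer: 9

Derivation:
Hunk 1: at line 2 remove [tjbhw,hckj,rfb] add [qashy] -> 7 lines: fziar xbk qashy chwi stm mbgua cdf
Hunk 2: at line 3 remove [chwi,stm,mbgua] add [iofv,euzpz,wnwxh] -> 7 lines: fziar xbk qashy iofv euzpz wnwxh cdf
Hunk 3: at line 3 remove [euzpz] add [kwm,zqe,ilnb] -> 9 lines: fziar xbk qashy iofv kwm zqe ilnb wnwxh cdf
Final line count: 9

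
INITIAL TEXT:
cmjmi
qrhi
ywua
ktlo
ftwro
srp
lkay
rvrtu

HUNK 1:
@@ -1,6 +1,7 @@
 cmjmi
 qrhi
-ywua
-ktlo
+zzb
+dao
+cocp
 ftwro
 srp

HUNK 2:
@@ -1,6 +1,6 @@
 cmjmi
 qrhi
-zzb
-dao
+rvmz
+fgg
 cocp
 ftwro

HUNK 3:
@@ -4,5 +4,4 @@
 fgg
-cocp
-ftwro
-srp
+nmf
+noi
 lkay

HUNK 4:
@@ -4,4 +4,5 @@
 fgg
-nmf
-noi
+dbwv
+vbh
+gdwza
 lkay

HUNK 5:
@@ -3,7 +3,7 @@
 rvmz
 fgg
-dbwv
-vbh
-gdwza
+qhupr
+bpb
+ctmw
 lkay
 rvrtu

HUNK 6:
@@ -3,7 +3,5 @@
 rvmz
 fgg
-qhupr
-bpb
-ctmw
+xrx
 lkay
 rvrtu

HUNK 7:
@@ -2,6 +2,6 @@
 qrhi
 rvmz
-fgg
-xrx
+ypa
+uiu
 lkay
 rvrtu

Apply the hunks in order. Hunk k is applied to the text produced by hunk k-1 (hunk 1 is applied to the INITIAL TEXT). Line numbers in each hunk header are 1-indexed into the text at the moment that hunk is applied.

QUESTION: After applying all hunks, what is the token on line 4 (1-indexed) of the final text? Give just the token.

Answer: ypa

Derivation:
Hunk 1: at line 1 remove [ywua,ktlo] add [zzb,dao,cocp] -> 9 lines: cmjmi qrhi zzb dao cocp ftwro srp lkay rvrtu
Hunk 2: at line 1 remove [zzb,dao] add [rvmz,fgg] -> 9 lines: cmjmi qrhi rvmz fgg cocp ftwro srp lkay rvrtu
Hunk 3: at line 4 remove [cocp,ftwro,srp] add [nmf,noi] -> 8 lines: cmjmi qrhi rvmz fgg nmf noi lkay rvrtu
Hunk 4: at line 4 remove [nmf,noi] add [dbwv,vbh,gdwza] -> 9 lines: cmjmi qrhi rvmz fgg dbwv vbh gdwza lkay rvrtu
Hunk 5: at line 3 remove [dbwv,vbh,gdwza] add [qhupr,bpb,ctmw] -> 9 lines: cmjmi qrhi rvmz fgg qhupr bpb ctmw lkay rvrtu
Hunk 6: at line 3 remove [qhupr,bpb,ctmw] add [xrx] -> 7 lines: cmjmi qrhi rvmz fgg xrx lkay rvrtu
Hunk 7: at line 2 remove [fgg,xrx] add [ypa,uiu] -> 7 lines: cmjmi qrhi rvmz ypa uiu lkay rvrtu
Final line 4: ypa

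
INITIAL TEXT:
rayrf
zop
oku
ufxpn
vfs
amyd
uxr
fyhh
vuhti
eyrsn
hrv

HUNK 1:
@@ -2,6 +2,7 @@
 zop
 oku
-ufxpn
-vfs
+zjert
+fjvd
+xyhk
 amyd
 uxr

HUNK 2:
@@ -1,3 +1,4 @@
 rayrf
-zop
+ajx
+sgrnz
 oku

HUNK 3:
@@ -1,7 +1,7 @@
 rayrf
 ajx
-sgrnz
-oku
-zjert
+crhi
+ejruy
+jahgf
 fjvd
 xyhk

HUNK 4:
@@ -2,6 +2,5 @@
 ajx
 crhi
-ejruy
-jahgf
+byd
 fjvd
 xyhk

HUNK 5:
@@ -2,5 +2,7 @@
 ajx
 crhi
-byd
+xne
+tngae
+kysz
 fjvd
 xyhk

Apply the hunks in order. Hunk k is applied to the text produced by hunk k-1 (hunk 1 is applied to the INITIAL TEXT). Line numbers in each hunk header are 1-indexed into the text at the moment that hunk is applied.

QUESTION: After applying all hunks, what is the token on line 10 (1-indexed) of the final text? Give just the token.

Hunk 1: at line 2 remove [ufxpn,vfs] add [zjert,fjvd,xyhk] -> 12 lines: rayrf zop oku zjert fjvd xyhk amyd uxr fyhh vuhti eyrsn hrv
Hunk 2: at line 1 remove [zop] add [ajx,sgrnz] -> 13 lines: rayrf ajx sgrnz oku zjert fjvd xyhk amyd uxr fyhh vuhti eyrsn hrv
Hunk 3: at line 1 remove [sgrnz,oku,zjert] add [crhi,ejruy,jahgf] -> 13 lines: rayrf ajx crhi ejruy jahgf fjvd xyhk amyd uxr fyhh vuhti eyrsn hrv
Hunk 4: at line 2 remove [ejruy,jahgf] add [byd] -> 12 lines: rayrf ajx crhi byd fjvd xyhk amyd uxr fyhh vuhti eyrsn hrv
Hunk 5: at line 2 remove [byd] add [xne,tngae,kysz] -> 14 lines: rayrf ajx crhi xne tngae kysz fjvd xyhk amyd uxr fyhh vuhti eyrsn hrv
Final line 10: uxr

Answer: uxr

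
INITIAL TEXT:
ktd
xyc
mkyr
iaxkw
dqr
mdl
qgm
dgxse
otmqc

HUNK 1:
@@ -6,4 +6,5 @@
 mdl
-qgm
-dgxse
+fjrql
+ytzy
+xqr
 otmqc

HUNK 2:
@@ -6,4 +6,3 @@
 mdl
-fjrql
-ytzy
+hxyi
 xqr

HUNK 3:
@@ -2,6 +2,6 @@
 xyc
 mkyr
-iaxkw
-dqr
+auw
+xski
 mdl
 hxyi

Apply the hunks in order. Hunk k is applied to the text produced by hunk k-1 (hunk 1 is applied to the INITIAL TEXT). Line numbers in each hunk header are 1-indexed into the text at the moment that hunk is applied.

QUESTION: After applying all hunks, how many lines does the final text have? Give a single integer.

Hunk 1: at line 6 remove [qgm,dgxse] add [fjrql,ytzy,xqr] -> 10 lines: ktd xyc mkyr iaxkw dqr mdl fjrql ytzy xqr otmqc
Hunk 2: at line 6 remove [fjrql,ytzy] add [hxyi] -> 9 lines: ktd xyc mkyr iaxkw dqr mdl hxyi xqr otmqc
Hunk 3: at line 2 remove [iaxkw,dqr] add [auw,xski] -> 9 lines: ktd xyc mkyr auw xski mdl hxyi xqr otmqc
Final line count: 9

Answer: 9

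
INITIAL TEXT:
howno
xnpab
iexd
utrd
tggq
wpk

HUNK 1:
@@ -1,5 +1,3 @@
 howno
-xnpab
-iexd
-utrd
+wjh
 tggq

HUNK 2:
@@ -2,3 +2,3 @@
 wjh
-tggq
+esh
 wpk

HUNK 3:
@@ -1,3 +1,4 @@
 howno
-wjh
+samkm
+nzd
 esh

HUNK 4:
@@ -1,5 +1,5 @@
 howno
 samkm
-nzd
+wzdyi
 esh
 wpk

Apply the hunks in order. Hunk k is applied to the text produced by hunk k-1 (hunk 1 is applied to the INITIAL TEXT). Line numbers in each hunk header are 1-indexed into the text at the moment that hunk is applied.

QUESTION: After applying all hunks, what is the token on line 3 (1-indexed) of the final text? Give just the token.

Answer: wzdyi

Derivation:
Hunk 1: at line 1 remove [xnpab,iexd,utrd] add [wjh] -> 4 lines: howno wjh tggq wpk
Hunk 2: at line 2 remove [tggq] add [esh] -> 4 lines: howno wjh esh wpk
Hunk 3: at line 1 remove [wjh] add [samkm,nzd] -> 5 lines: howno samkm nzd esh wpk
Hunk 4: at line 1 remove [nzd] add [wzdyi] -> 5 lines: howno samkm wzdyi esh wpk
Final line 3: wzdyi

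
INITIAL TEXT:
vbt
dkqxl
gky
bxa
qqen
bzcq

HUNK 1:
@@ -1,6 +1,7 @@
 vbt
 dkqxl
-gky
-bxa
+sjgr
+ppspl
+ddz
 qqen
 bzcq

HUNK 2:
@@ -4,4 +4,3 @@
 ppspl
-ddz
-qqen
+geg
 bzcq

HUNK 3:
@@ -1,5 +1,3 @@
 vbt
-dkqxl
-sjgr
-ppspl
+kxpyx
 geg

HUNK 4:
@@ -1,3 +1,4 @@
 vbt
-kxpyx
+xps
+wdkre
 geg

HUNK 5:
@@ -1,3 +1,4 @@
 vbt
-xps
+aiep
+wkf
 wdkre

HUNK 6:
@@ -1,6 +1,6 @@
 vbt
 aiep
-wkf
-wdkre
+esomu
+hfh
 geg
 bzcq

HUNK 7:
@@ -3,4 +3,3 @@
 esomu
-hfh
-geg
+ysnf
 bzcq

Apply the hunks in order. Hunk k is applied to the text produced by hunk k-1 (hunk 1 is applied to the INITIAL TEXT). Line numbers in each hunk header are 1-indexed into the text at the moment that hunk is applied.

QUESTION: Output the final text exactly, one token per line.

Answer: vbt
aiep
esomu
ysnf
bzcq

Derivation:
Hunk 1: at line 1 remove [gky,bxa] add [sjgr,ppspl,ddz] -> 7 lines: vbt dkqxl sjgr ppspl ddz qqen bzcq
Hunk 2: at line 4 remove [ddz,qqen] add [geg] -> 6 lines: vbt dkqxl sjgr ppspl geg bzcq
Hunk 3: at line 1 remove [dkqxl,sjgr,ppspl] add [kxpyx] -> 4 lines: vbt kxpyx geg bzcq
Hunk 4: at line 1 remove [kxpyx] add [xps,wdkre] -> 5 lines: vbt xps wdkre geg bzcq
Hunk 5: at line 1 remove [xps] add [aiep,wkf] -> 6 lines: vbt aiep wkf wdkre geg bzcq
Hunk 6: at line 1 remove [wkf,wdkre] add [esomu,hfh] -> 6 lines: vbt aiep esomu hfh geg bzcq
Hunk 7: at line 3 remove [hfh,geg] add [ysnf] -> 5 lines: vbt aiep esomu ysnf bzcq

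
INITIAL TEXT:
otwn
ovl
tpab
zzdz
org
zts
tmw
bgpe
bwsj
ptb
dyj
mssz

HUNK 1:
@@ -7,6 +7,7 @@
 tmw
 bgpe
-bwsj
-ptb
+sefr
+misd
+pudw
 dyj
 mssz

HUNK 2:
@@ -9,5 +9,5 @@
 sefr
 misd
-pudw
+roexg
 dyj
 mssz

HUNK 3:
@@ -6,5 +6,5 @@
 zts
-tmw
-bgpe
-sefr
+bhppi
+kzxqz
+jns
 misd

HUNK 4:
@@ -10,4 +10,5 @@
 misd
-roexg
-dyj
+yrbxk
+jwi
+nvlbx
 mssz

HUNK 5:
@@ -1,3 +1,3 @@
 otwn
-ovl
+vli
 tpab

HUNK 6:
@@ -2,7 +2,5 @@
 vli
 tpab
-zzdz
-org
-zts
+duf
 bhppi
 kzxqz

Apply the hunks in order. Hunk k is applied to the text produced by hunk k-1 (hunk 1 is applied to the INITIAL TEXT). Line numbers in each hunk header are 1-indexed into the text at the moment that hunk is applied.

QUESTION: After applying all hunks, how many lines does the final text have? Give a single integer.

Hunk 1: at line 7 remove [bwsj,ptb] add [sefr,misd,pudw] -> 13 lines: otwn ovl tpab zzdz org zts tmw bgpe sefr misd pudw dyj mssz
Hunk 2: at line 9 remove [pudw] add [roexg] -> 13 lines: otwn ovl tpab zzdz org zts tmw bgpe sefr misd roexg dyj mssz
Hunk 3: at line 6 remove [tmw,bgpe,sefr] add [bhppi,kzxqz,jns] -> 13 lines: otwn ovl tpab zzdz org zts bhppi kzxqz jns misd roexg dyj mssz
Hunk 4: at line 10 remove [roexg,dyj] add [yrbxk,jwi,nvlbx] -> 14 lines: otwn ovl tpab zzdz org zts bhppi kzxqz jns misd yrbxk jwi nvlbx mssz
Hunk 5: at line 1 remove [ovl] add [vli] -> 14 lines: otwn vli tpab zzdz org zts bhppi kzxqz jns misd yrbxk jwi nvlbx mssz
Hunk 6: at line 2 remove [zzdz,org,zts] add [duf] -> 12 lines: otwn vli tpab duf bhppi kzxqz jns misd yrbxk jwi nvlbx mssz
Final line count: 12

Answer: 12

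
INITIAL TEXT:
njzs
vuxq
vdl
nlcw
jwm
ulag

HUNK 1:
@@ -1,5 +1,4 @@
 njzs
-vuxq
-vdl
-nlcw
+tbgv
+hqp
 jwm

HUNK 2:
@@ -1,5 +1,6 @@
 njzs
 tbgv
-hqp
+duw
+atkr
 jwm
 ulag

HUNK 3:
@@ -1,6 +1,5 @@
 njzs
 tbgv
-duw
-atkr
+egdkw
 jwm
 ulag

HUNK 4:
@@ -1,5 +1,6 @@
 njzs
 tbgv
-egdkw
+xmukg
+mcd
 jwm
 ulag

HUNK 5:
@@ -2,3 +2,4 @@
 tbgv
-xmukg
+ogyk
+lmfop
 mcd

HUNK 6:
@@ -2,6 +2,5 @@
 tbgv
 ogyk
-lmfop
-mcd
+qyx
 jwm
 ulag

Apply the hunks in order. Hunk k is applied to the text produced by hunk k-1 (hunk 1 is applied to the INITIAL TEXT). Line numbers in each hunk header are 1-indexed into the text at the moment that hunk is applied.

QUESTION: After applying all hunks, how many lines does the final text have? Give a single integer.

Answer: 6

Derivation:
Hunk 1: at line 1 remove [vuxq,vdl,nlcw] add [tbgv,hqp] -> 5 lines: njzs tbgv hqp jwm ulag
Hunk 2: at line 1 remove [hqp] add [duw,atkr] -> 6 lines: njzs tbgv duw atkr jwm ulag
Hunk 3: at line 1 remove [duw,atkr] add [egdkw] -> 5 lines: njzs tbgv egdkw jwm ulag
Hunk 4: at line 1 remove [egdkw] add [xmukg,mcd] -> 6 lines: njzs tbgv xmukg mcd jwm ulag
Hunk 5: at line 2 remove [xmukg] add [ogyk,lmfop] -> 7 lines: njzs tbgv ogyk lmfop mcd jwm ulag
Hunk 6: at line 2 remove [lmfop,mcd] add [qyx] -> 6 lines: njzs tbgv ogyk qyx jwm ulag
Final line count: 6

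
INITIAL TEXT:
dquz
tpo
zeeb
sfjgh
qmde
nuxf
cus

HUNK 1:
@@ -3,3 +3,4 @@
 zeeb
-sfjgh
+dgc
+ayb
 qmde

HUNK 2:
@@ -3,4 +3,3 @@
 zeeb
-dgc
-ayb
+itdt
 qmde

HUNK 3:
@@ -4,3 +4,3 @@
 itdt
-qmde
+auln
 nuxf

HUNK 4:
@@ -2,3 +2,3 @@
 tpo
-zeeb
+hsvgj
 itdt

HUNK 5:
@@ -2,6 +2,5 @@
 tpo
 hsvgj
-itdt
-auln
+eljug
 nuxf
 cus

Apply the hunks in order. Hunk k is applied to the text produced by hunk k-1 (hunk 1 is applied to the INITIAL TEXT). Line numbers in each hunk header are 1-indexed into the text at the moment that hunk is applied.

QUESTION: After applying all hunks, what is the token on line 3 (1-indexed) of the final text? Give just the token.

Hunk 1: at line 3 remove [sfjgh] add [dgc,ayb] -> 8 lines: dquz tpo zeeb dgc ayb qmde nuxf cus
Hunk 2: at line 3 remove [dgc,ayb] add [itdt] -> 7 lines: dquz tpo zeeb itdt qmde nuxf cus
Hunk 3: at line 4 remove [qmde] add [auln] -> 7 lines: dquz tpo zeeb itdt auln nuxf cus
Hunk 4: at line 2 remove [zeeb] add [hsvgj] -> 7 lines: dquz tpo hsvgj itdt auln nuxf cus
Hunk 5: at line 2 remove [itdt,auln] add [eljug] -> 6 lines: dquz tpo hsvgj eljug nuxf cus
Final line 3: hsvgj

Answer: hsvgj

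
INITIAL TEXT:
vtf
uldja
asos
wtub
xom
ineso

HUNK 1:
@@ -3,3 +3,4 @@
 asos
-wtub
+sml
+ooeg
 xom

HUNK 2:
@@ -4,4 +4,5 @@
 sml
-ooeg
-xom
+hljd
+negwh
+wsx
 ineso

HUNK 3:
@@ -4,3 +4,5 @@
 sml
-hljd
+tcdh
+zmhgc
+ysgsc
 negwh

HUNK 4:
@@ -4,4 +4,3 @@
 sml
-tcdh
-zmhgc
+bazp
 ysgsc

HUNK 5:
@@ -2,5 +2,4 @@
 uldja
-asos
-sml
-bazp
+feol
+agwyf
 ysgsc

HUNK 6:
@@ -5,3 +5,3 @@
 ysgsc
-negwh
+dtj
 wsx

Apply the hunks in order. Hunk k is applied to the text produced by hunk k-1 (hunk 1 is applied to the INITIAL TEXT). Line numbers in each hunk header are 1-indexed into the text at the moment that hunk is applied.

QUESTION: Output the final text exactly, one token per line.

Answer: vtf
uldja
feol
agwyf
ysgsc
dtj
wsx
ineso

Derivation:
Hunk 1: at line 3 remove [wtub] add [sml,ooeg] -> 7 lines: vtf uldja asos sml ooeg xom ineso
Hunk 2: at line 4 remove [ooeg,xom] add [hljd,negwh,wsx] -> 8 lines: vtf uldja asos sml hljd negwh wsx ineso
Hunk 3: at line 4 remove [hljd] add [tcdh,zmhgc,ysgsc] -> 10 lines: vtf uldja asos sml tcdh zmhgc ysgsc negwh wsx ineso
Hunk 4: at line 4 remove [tcdh,zmhgc] add [bazp] -> 9 lines: vtf uldja asos sml bazp ysgsc negwh wsx ineso
Hunk 5: at line 2 remove [asos,sml,bazp] add [feol,agwyf] -> 8 lines: vtf uldja feol agwyf ysgsc negwh wsx ineso
Hunk 6: at line 5 remove [negwh] add [dtj] -> 8 lines: vtf uldja feol agwyf ysgsc dtj wsx ineso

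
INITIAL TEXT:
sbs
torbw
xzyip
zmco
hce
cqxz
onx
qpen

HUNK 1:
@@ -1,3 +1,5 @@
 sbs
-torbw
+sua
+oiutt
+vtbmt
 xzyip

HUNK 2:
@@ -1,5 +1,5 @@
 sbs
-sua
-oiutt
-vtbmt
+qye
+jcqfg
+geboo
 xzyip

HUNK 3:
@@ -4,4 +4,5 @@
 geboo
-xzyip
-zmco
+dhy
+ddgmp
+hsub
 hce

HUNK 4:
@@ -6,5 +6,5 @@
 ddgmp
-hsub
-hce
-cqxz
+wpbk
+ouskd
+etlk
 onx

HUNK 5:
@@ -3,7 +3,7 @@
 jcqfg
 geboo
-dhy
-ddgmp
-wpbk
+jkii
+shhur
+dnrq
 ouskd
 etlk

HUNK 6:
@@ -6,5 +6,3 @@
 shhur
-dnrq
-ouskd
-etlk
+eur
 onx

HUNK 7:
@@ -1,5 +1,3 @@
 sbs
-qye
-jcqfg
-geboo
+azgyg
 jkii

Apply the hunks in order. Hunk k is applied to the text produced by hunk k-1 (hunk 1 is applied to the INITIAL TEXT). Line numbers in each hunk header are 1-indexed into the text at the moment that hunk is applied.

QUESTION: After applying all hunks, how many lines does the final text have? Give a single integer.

Hunk 1: at line 1 remove [torbw] add [sua,oiutt,vtbmt] -> 10 lines: sbs sua oiutt vtbmt xzyip zmco hce cqxz onx qpen
Hunk 2: at line 1 remove [sua,oiutt,vtbmt] add [qye,jcqfg,geboo] -> 10 lines: sbs qye jcqfg geboo xzyip zmco hce cqxz onx qpen
Hunk 3: at line 4 remove [xzyip,zmco] add [dhy,ddgmp,hsub] -> 11 lines: sbs qye jcqfg geboo dhy ddgmp hsub hce cqxz onx qpen
Hunk 4: at line 6 remove [hsub,hce,cqxz] add [wpbk,ouskd,etlk] -> 11 lines: sbs qye jcqfg geboo dhy ddgmp wpbk ouskd etlk onx qpen
Hunk 5: at line 3 remove [dhy,ddgmp,wpbk] add [jkii,shhur,dnrq] -> 11 lines: sbs qye jcqfg geboo jkii shhur dnrq ouskd etlk onx qpen
Hunk 6: at line 6 remove [dnrq,ouskd,etlk] add [eur] -> 9 lines: sbs qye jcqfg geboo jkii shhur eur onx qpen
Hunk 7: at line 1 remove [qye,jcqfg,geboo] add [azgyg] -> 7 lines: sbs azgyg jkii shhur eur onx qpen
Final line count: 7

Answer: 7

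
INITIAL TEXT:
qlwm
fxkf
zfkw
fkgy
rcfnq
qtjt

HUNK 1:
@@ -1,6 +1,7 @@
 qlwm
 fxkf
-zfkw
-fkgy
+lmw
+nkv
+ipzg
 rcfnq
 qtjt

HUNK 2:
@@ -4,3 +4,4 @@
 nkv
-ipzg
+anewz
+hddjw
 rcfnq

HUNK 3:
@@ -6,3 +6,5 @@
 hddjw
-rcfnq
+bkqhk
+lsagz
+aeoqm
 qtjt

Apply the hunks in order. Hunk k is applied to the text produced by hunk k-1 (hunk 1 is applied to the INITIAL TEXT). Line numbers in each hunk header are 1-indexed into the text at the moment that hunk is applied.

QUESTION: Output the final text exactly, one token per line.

Answer: qlwm
fxkf
lmw
nkv
anewz
hddjw
bkqhk
lsagz
aeoqm
qtjt

Derivation:
Hunk 1: at line 1 remove [zfkw,fkgy] add [lmw,nkv,ipzg] -> 7 lines: qlwm fxkf lmw nkv ipzg rcfnq qtjt
Hunk 2: at line 4 remove [ipzg] add [anewz,hddjw] -> 8 lines: qlwm fxkf lmw nkv anewz hddjw rcfnq qtjt
Hunk 3: at line 6 remove [rcfnq] add [bkqhk,lsagz,aeoqm] -> 10 lines: qlwm fxkf lmw nkv anewz hddjw bkqhk lsagz aeoqm qtjt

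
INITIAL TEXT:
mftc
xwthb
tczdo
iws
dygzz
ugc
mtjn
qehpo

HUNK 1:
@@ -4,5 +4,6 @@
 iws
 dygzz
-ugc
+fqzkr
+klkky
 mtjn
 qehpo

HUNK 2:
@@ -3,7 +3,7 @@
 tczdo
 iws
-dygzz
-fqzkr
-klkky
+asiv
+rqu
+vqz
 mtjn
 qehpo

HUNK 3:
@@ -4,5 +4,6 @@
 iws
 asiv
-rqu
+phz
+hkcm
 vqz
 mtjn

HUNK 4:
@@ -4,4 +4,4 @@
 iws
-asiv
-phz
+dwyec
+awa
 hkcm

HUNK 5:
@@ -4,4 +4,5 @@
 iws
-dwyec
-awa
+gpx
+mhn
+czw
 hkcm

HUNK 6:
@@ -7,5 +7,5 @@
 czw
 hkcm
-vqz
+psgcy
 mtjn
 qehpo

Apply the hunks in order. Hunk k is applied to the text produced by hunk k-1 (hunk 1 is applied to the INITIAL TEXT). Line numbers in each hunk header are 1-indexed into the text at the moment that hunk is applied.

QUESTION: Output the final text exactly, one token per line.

Hunk 1: at line 4 remove [ugc] add [fqzkr,klkky] -> 9 lines: mftc xwthb tczdo iws dygzz fqzkr klkky mtjn qehpo
Hunk 2: at line 3 remove [dygzz,fqzkr,klkky] add [asiv,rqu,vqz] -> 9 lines: mftc xwthb tczdo iws asiv rqu vqz mtjn qehpo
Hunk 3: at line 4 remove [rqu] add [phz,hkcm] -> 10 lines: mftc xwthb tczdo iws asiv phz hkcm vqz mtjn qehpo
Hunk 4: at line 4 remove [asiv,phz] add [dwyec,awa] -> 10 lines: mftc xwthb tczdo iws dwyec awa hkcm vqz mtjn qehpo
Hunk 5: at line 4 remove [dwyec,awa] add [gpx,mhn,czw] -> 11 lines: mftc xwthb tczdo iws gpx mhn czw hkcm vqz mtjn qehpo
Hunk 6: at line 7 remove [vqz] add [psgcy] -> 11 lines: mftc xwthb tczdo iws gpx mhn czw hkcm psgcy mtjn qehpo

Answer: mftc
xwthb
tczdo
iws
gpx
mhn
czw
hkcm
psgcy
mtjn
qehpo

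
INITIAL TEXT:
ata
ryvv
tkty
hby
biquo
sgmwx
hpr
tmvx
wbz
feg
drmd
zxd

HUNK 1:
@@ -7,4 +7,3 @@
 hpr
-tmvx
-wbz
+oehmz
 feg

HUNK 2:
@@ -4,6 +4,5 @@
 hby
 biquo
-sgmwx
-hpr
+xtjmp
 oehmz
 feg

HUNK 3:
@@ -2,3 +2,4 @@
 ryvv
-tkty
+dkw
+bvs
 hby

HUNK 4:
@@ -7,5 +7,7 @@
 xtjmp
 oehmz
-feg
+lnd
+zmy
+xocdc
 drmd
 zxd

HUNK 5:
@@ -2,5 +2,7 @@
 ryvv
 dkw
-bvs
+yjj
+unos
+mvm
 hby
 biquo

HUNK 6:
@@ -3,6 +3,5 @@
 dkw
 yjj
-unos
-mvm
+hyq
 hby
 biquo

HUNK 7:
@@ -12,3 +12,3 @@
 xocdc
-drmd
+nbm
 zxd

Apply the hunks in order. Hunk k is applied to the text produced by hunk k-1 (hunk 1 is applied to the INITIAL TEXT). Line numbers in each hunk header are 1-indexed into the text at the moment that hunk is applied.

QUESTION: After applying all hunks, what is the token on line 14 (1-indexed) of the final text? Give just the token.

Hunk 1: at line 7 remove [tmvx,wbz] add [oehmz] -> 11 lines: ata ryvv tkty hby biquo sgmwx hpr oehmz feg drmd zxd
Hunk 2: at line 4 remove [sgmwx,hpr] add [xtjmp] -> 10 lines: ata ryvv tkty hby biquo xtjmp oehmz feg drmd zxd
Hunk 3: at line 2 remove [tkty] add [dkw,bvs] -> 11 lines: ata ryvv dkw bvs hby biquo xtjmp oehmz feg drmd zxd
Hunk 4: at line 7 remove [feg] add [lnd,zmy,xocdc] -> 13 lines: ata ryvv dkw bvs hby biquo xtjmp oehmz lnd zmy xocdc drmd zxd
Hunk 5: at line 2 remove [bvs] add [yjj,unos,mvm] -> 15 lines: ata ryvv dkw yjj unos mvm hby biquo xtjmp oehmz lnd zmy xocdc drmd zxd
Hunk 6: at line 3 remove [unos,mvm] add [hyq] -> 14 lines: ata ryvv dkw yjj hyq hby biquo xtjmp oehmz lnd zmy xocdc drmd zxd
Hunk 7: at line 12 remove [drmd] add [nbm] -> 14 lines: ata ryvv dkw yjj hyq hby biquo xtjmp oehmz lnd zmy xocdc nbm zxd
Final line 14: zxd

Answer: zxd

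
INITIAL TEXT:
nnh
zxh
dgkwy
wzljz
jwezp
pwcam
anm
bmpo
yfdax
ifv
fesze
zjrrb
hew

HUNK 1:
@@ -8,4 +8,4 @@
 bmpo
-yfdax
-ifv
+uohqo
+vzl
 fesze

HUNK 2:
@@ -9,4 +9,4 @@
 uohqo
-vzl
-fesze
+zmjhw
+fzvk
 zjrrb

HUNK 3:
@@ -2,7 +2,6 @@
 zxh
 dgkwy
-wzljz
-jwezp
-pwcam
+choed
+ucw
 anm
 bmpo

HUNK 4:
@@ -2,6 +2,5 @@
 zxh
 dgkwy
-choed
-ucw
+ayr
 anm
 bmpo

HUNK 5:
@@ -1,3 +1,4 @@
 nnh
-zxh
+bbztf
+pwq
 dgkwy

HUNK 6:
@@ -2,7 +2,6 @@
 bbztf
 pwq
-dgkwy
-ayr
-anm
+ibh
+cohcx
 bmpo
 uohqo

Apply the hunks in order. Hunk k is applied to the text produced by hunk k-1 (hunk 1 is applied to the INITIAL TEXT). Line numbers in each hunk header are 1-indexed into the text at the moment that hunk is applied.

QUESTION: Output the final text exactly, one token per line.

Hunk 1: at line 8 remove [yfdax,ifv] add [uohqo,vzl] -> 13 lines: nnh zxh dgkwy wzljz jwezp pwcam anm bmpo uohqo vzl fesze zjrrb hew
Hunk 2: at line 9 remove [vzl,fesze] add [zmjhw,fzvk] -> 13 lines: nnh zxh dgkwy wzljz jwezp pwcam anm bmpo uohqo zmjhw fzvk zjrrb hew
Hunk 3: at line 2 remove [wzljz,jwezp,pwcam] add [choed,ucw] -> 12 lines: nnh zxh dgkwy choed ucw anm bmpo uohqo zmjhw fzvk zjrrb hew
Hunk 4: at line 2 remove [choed,ucw] add [ayr] -> 11 lines: nnh zxh dgkwy ayr anm bmpo uohqo zmjhw fzvk zjrrb hew
Hunk 5: at line 1 remove [zxh] add [bbztf,pwq] -> 12 lines: nnh bbztf pwq dgkwy ayr anm bmpo uohqo zmjhw fzvk zjrrb hew
Hunk 6: at line 2 remove [dgkwy,ayr,anm] add [ibh,cohcx] -> 11 lines: nnh bbztf pwq ibh cohcx bmpo uohqo zmjhw fzvk zjrrb hew

Answer: nnh
bbztf
pwq
ibh
cohcx
bmpo
uohqo
zmjhw
fzvk
zjrrb
hew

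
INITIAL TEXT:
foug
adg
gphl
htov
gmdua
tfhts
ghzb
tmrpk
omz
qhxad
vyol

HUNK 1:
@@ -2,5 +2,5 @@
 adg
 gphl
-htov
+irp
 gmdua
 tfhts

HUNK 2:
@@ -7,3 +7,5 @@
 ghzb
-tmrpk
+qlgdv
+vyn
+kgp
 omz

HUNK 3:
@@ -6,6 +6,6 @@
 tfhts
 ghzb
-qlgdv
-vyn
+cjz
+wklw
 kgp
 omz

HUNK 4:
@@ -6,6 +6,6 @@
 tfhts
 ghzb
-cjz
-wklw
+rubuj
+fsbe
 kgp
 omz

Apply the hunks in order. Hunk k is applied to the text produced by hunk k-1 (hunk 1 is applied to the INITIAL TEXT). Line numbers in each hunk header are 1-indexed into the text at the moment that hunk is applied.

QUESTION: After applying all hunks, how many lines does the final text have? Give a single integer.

Answer: 13

Derivation:
Hunk 1: at line 2 remove [htov] add [irp] -> 11 lines: foug adg gphl irp gmdua tfhts ghzb tmrpk omz qhxad vyol
Hunk 2: at line 7 remove [tmrpk] add [qlgdv,vyn,kgp] -> 13 lines: foug adg gphl irp gmdua tfhts ghzb qlgdv vyn kgp omz qhxad vyol
Hunk 3: at line 6 remove [qlgdv,vyn] add [cjz,wklw] -> 13 lines: foug adg gphl irp gmdua tfhts ghzb cjz wklw kgp omz qhxad vyol
Hunk 4: at line 6 remove [cjz,wklw] add [rubuj,fsbe] -> 13 lines: foug adg gphl irp gmdua tfhts ghzb rubuj fsbe kgp omz qhxad vyol
Final line count: 13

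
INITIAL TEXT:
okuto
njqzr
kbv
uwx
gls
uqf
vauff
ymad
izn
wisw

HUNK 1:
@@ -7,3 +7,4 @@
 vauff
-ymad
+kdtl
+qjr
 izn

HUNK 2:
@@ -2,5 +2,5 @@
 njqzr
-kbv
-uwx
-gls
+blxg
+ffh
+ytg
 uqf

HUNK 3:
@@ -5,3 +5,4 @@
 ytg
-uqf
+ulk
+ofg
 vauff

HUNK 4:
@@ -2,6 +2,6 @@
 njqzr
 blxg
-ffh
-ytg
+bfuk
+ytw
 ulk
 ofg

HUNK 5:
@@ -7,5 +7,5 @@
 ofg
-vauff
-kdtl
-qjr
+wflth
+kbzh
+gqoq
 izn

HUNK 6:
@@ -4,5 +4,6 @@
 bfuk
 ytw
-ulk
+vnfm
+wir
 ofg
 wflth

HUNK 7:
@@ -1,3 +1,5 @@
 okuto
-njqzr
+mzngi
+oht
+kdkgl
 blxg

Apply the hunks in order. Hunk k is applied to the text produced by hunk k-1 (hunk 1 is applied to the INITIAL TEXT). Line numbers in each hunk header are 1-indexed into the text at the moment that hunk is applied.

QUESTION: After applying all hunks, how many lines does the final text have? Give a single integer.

Hunk 1: at line 7 remove [ymad] add [kdtl,qjr] -> 11 lines: okuto njqzr kbv uwx gls uqf vauff kdtl qjr izn wisw
Hunk 2: at line 2 remove [kbv,uwx,gls] add [blxg,ffh,ytg] -> 11 lines: okuto njqzr blxg ffh ytg uqf vauff kdtl qjr izn wisw
Hunk 3: at line 5 remove [uqf] add [ulk,ofg] -> 12 lines: okuto njqzr blxg ffh ytg ulk ofg vauff kdtl qjr izn wisw
Hunk 4: at line 2 remove [ffh,ytg] add [bfuk,ytw] -> 12 lines: okuto njqzr blxg bfuk ytw ulk ofg vauff kdtl qjr izn wisw
Hunk 5: at line 7 remove [vauff,kdtl,qjr] add [wflth,kbzh,gqoq] -> 12 lines: okuto njqzr blxg bfuk ytw ulk ofg wflth kbzh gqoq izn wisw
Hunk 6: at line 4 remove [ulk] add [vnfm,wir] -> 13 lines: okuto njqzr blxg bfuk ytw vnfm wir ofg wflth kbzh gqoq izn wisw
Hunk 7: at line 1 remove [njqzr] add [mzngi,oht,kdkgl] -> 15 lines: okuto mzngi oht kdkgl blxg bfuk ytw vnfm wir ofg wflth kbzh gqoq izn wisw
Final line count: 15

Answer: 15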